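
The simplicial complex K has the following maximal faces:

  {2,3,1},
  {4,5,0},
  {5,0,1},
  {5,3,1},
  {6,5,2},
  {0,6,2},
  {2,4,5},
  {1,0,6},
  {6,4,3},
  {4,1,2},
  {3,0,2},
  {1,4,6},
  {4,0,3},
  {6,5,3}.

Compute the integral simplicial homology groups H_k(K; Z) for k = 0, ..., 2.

Take the total order 0 < 1 < 2 < 3 < 4 < 5 < 6 on the vertex set. Then K (dimension 2) consists of the simplices:

  0-simplices (7): [0], [1], [2], [3], [4], [5], [6]
  1-simplices (21): [0,1], [0,2], [0,3], [0,4], [0,5], [0,6], [1,2], [1,3], [1,4], [1,5], [1,6], [2,3], [2,4], [2,5], [2,6], [3,4], [3,5], [3,6], [4,5], [4,6], [5,6]
  2-simplices (14): [0,1,5], [0,1,6], [0,2,3], [0,2,6], [0,3,4], [0,4,5], [1,2,3], [1,2,4], [1,3,5], [1,4,6], [2,4,5], [2,5,6], [3,4,6], [3,5,6]

so the chain groups are C_0 ≅ Z^7, C_1 ≅ Z^21, C_2 ≅ Z^14.

Boundary ∂_1: C_1 → C_0 maps an edge to its endpoints' difference, ∂[p,q] = q − p. For instance
  ∂[3,6] = [6] − [3].
As a 7×21 matrix over Z this has rank 6, with invariant factors (1,1,1,1,1,1).

The boundary map ∂_2: C_2 → C_1 maps a triangle to the signed sum of its edges. For instance
  ∂[2,5,6] = [5,6] − [2,6] + [2,5],
  ∂[2,4,5] = [4,5] − [2,5] + [2,4].
The resulting 21×14 matrix has rank 13, and its Smith normal form has invariant factors (1,1,1,1,1,1,1,1,1,1,1,1,1).

Computing H_k = (kernel of ∂_k) / (image of ∂_{k+1}):

  H_0: rank C_0 − rank ∂_1 = 7 − 6 = 1, and the invariant factors of ∂_1 are all 1, so H_0 = Z.
  H_1: rank ker ∂_1 − rank ∂_2 = (21 − 6) − 13 = 2, and the invariant factors of ∂_2 are all 1, so H_1 = Z^2.
  H_2: rank ker ∂_2 − rank ∂_3 = (14 − 13) − 0 = 1, and there is no ∂_3, so H_2 = Z.

H_0 ≅ Z,  H_1 ≅ Z^2,  H_2 ≅ Z.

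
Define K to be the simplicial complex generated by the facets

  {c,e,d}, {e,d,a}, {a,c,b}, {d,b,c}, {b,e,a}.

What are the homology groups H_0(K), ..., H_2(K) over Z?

We work with the vertex ordering a < b < c < d < e. The simplices of K, each written with vertices in increasing order, are:

  0-simplices (5): a, b, c, d, e
  1-simplices (10): ab, ac, ad, ae, bc, bd, be, cd, ce, de
  2-simplices (5): abc, abe, ade, bcd, cde

so the chain groups are C_0 ≅ Z^5, C_1 ≅ Z^10, C_2 ≅ Z^5.

The boundary map ∂_1: C_1 → C_0 sends each edge [p,q] (with p < q) to q − p. For instance
  ∂de = e − d.
As a 5×10 matrix over Z this has rank 4, with invariant factors (1,1,1,1).

Boundary ∂_2: C_2 → C_1 sends each 2-simplex [p,q,r] to [q,r] − [p,r] + [p,q]. For instance
  ∂bcd = cd − bd + bc,
  ∂cde = de − ce + cd.
The resulting 10×5 matrix has rank 5, and its Smith normal form has invariant factors (1,1,1,1,1).

From H_k ≅ ker(∂_k) / im(∂_{k+1}) we obtain:

  H_0: rank C_0 − rank ∂_1 = 5 − 4 = 1, and the invariant factors of ∂_1 are all 1, so H_0 ≅ Z.
  H_1: rank ker ∂_1 − rank ∂_2 = (10 − 4) − 5 = 1, and the invariant factors of ∂_2 are all 1, so H_1 ≅ Z.
  H_2: rank ker ∂_2 − rank ∂_3 = (5 − 5) − 0 = 0, and there is no ∂_3, so H_2 ≅ 0.

As a check, the Euler characteristic is 5 − 10 + 5 = 0, which agrees with 1 − 1 + 0 = 0.

H_0 ≅ Z,  H_1 ≅ Z,  H_2 = 0.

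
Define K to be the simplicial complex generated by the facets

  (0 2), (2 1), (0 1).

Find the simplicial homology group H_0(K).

H_0 = Z.

Fix the vertex order 0 < 1 < 2 and write every simplex with vertices in increasing order. Then dim K = 1 and the simplices of K are:

  0-simplices (3): [0], [1], [2]
  1-simplices (3): [0,1], [0,2], [1,2]

Hence C_0 ≅ Z^3, C_1 ≅ Z^3.

∂_1: C_1 → C_0 maps an edge to its endpoints' difference, ∂[p,q] = q − p.
The 3×3 boundary matrix has rank 2 and Smith normal form diag(1,1).

Reading off H_k = ker ∂_k / im ∂_{k+1}:

  H_0: rank C_0 − rank ∂_1 = 3 − 2 = 1, and the invariant factors of ∂_1 are all 1, so H_0 ≅ Z.

(K is a triangulation of the circle S^1.)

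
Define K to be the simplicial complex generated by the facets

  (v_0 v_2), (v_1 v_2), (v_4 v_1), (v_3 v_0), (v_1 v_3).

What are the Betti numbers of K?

Fix the vertex order v_0 < v_1 < v_2 < v_3 < v_4 and write every simplex with vertices in increasing order. Then dim K = 1 and the simplices of K are:

  0-simplices (5): [v_0], [v_1], [v_2], [v_3], [v_4]
  1-simplices (5): [v_0,v_2], [v_0,v_3], [v_1,v_2], [v_1,v_3], [v_1,v_4]

so the chain groups are C_0 ≅ Z^5, C_1 ≅ Z^5.

Boundary ∂_1: C_1 → C_0 sends each edge [p,q] (with p < q) to q − p.
The resulting 5×5 matrix has rank 4, and its Smith normal form has invariant factors (1,1,1,1).

Reading off H_k = ker ∂_k / im ∂_{k+1}:

  H_0: rank C_0 − rank ∂_1 = 5 − 4 = 1, and the invariant factors of ∂_1 are all 1, so H_0 = Z.
  H_1: rank ker ∂_1 − rank ∂_2 = (5 − 4) − 0 = 1, and there is no ∂_2, so H_1 = Z.

Hence the Betti numbers are b_0 = 1, b_1 = 1.

b_0 = 1, b_1 = 1.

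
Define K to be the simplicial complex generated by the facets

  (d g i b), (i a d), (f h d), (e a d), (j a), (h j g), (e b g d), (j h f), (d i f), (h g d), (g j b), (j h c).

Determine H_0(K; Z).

K has 10 vertices, 24 edges, 16 triangles, 2 3-simplices.
rank ∂_0 = 0, rank ∂_1 = 9 ⇒ b_0 = 10 − 0 − 9 = 1; all invariant factors of ∂_1 are 1 so no torsion. So H_0 ≅ Z.

H_0 = Z.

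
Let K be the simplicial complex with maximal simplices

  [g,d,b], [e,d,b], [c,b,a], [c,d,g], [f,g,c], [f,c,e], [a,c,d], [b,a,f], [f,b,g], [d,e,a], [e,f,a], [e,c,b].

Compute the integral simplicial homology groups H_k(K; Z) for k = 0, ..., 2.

Order the vertices as a < b < c < d < e < f < g. Listing each simplex with vertices in this order, K has dimension 2 with simplices:

  0-simplices (7): a, b, c, d, e, f, g
  1-simplices (18): ab, ac, ad, ae, af, bc, bd, be, bf, bg, cd, ce, cf, cg, de, dg, ef, fg
  2-simplices (12): abc, abf, acd, ade, aef, bce, bde, bdg, bfg, cdg, cef, cfg

giving chain groups C_0 ≅ Z^7, C_1 ≅ Z^18, C_2 ≅ Z^12.

∂_1: C_1 → C_0 sends each edge [p,q] (with p < q) to q − p. For instance
  ∂bc = c − b.
This gives a 7×18 integer matrix of rank 6; reducing to Smith normal form yields diagonal entries (1,1,1,1,1,1).

Boundary ∂_2: C_2 → C_1 maps a triangle to the signed sum of its edges. For instance
  ∂cef = ef − cf + ce,
  ∂abc = bc − ac + ab.
The 18×12 boundary matrix has rank 12 and Smith normal form diag(1,1,1,1,1,1,1,1,1,1,1,2).

Computing H_k = (kernel of ∂_k) / (image of ∂_{k+1}):

  H_0: rank C_0 − rank ∂_1 = 7 − 6 = 1, and the invariant factors of ∂_1 are all 1, so H_0 = Z.
  H_1: rank ker ∂_1 − rank ∂_2 = (18 − 6) − 12 = 0, and ∂_2 has invariant factor 2 > 1, so H_1 = Z/2.
  H_2: rank ker ∂_2 − rank ∂_3 = (12 − 12) − 0 = 0, and there is no ∂_3, so H_2 = 0.

H_0 ≅ Z,  H_1 ≅ Z/2,  H_2 = 0.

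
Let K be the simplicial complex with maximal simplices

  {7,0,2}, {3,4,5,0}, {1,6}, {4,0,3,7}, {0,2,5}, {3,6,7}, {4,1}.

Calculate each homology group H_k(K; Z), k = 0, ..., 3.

H_0 = Z,  H_1 = Z,  H_2 = 0,  H_3 = 0.

Take the total order 0 < 1 < 2 < 3 < 4 < 5 < 6 < 7 on the vertex set. Then K (dimension 3) consists of the simplices:

  0-simplices (8): [0], [1], [2], [3], [4], [5], [6], [7]
  1-simplices (16): [0,2], [0,3], [0,4], [0,5], [0,7], [1,4], [1,6], [2,5], [2,7], [3,4], [3,5], [3,6], [3,7], [4,5], [4,7], [6,7]
  2-simplices (10): [0,2,5], [0,2,7], [0,3,4], [0,3,5], [0,3,7], [0,4,5], [0,4,7], [3,4,5], [3,4,7], [3,6,7]
  3-simplices (2): [0,3,4,5], [0,3,4,7]

Hence C_0 ≅ Z^8, C_1 ≅ Z^16, C_2 ≅ Z^10, C_3 ≅ Z^2.

∂_1: C_1 → C_0 is given by ∂[p,q] = [q] − [p]. For instance
  ∂[0,7] = [7] − [0].
The 8×16 boundary matrix has rank 7 and Smith normal form diag(1,1,1,1,1,1,1).

∂_2: C_2 → C_1 acts by ∂[p,q,r] = [q,r] − [p,r] + [p,q]. For instance
  ∂[3,4,5] = [4,5] − [3,5] + [3,4],
  ∂[0,4,5] = [4,5] − [0,5] + [0,4].
This gives a 16×10 integer matrix of rank 8; reducing to Smith normal form yields diagonal entries (1,1,1,1,1,1,1,1).

∂_3: C_3 → C_2 sends each 3-simplex σ to the alternating sum Σ_i (−1)^i (σ with its i-th vertex removed). For instance
  ∂[0,3,4,7] = [3,4,7] − [0,4,7] + [0,3,7] − [0,3,4],
  ∂[0,3,4,5] = [3,4,5] − [0,4,5] + [0,3,5] − [0,3,4].
As a 10×2 matrix over Z this has rank 2, with invariant factors (1,1).

Reading off H_k = ker ∂_k / im ∂_{k+1}:

  H_0: rank C_0 − rank ∂_1 = 8 − 7 = 1, and the invariant factors of ∂_1 are all 1, so H_0 ≅ Z.
  H_1: rank ker ∂_1 − rank ∂_2 = (16 − 7) − 8 = 1, and the invariant factors of ∂_2 are all 1, so H_1 ≅ Z.
  H_2: rank ker ∂_2 − rank ∂_3 = (10 − 8) − 2 = 0, and the invariant factors of ∂_3 are all 1, so H_2 ≅ 0.
  H_3: rank ker ∂_3 − rank ∂_4 = (2 − 2) − 0 = 0, and there is no ∂_4, so H_3 ≅ 0.

As a check, the Euler characteristic is 8 − 16 + 10 − 2 = 0, which agrees with 1 − 1 + 0 − 0 = 0.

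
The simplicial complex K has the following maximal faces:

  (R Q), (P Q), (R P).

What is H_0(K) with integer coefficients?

Take the total order P < Q < R on the vertex set. Then K (dimension 1) consists of the simplices:

  0-simplices (3): P, Q, R
  1-simplices (3): PQ, PR, QR

giving chain groups C_0 ≅ Z^3, C_1 ≅ Z^3.

∂_1: C_1 → C_0 is given by ∂[p,q] = [q] − [p].
This gives a 3×3 integer matrix of rank 2; reducing to Smith normal form yields diagonal entries (1,1).

Now H_k = ker ∂_k / im ∂_{k+1}, so:

  H_0: rank C_0 − rank ∂_1 = 3 − 2 = 1, and the invariant factors of ∂_1 are all 1, so H_0 ≅ Z.

H_0 ≅ Z.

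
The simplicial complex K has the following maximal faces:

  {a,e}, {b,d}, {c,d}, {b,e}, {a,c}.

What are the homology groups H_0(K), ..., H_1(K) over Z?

Fix the vertex order a < b < c < d < e and write every simplex with vertices in increasing order. Then dim K = 1 and the simplices of K are:

  0-simplices (5): a, b, c, d, e
  1-simplices (5): ac, ae, bd, be, cd

giving chain groups C_0 ≅ Z^5, C_1 ≅ Z^5.

Boundary ∂_1: C_1 → C_0 is given by ∂[p,q] = [q] − [p].
The 5×5 boundary matrix has rank 4 and Smith normal form diag(1,1,1,1).

Now H_k = ker ∂_k / im ∂_{k+1}, so:

  H_0: rank C_0 − rank ∂_1 = 5 − 4 = 1, and the invariant factors of ∂_1 are all 1, so H_0 = Z.
  H_1: rank ker ∂_1 − rank ∂_2 = (5 − 4) − 0 = 1, and there is no ∂_2, so H_1 = Z.

As a check, the Euler characteristic is 5 − 5 = 0, which agrees with 1 − 1 = 0.

H_0 ≅ Z,  H_1 ≅ Z.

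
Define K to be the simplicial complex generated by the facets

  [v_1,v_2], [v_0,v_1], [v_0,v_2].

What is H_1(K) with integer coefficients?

H_1 = Z.

Order the vertices as v_0 < v_1 < v_2. Listing each simplex with vertices in this order, K has dimension 1 with simplices:

  0-simplices (3): [v_0], [v_1], [v_2]
  1-simplices (3): [v_0,v_1], [v_0,v_2], [v_1,v_2]

Hence C_0 ≅ Z^3, C_1 ≅ Z^3.

∂_1: C_1 → C_0 sends each edge [p,q] (with p < q) to q − p.
This gives a 3×3 integer matrix of rank 2; reducing to Smith normal form yields diagonal entries (1,1).

Computing H_k = (kernel of ∂_k) / (image of ∂_{k+1}):

  H_1: rank ker ∂_1 − rank ∂_2 = (3 − 2) − 0 = 1, and there is no ∂_2, so H_1 = Z.

(K is a triangulation of the circle S^1.)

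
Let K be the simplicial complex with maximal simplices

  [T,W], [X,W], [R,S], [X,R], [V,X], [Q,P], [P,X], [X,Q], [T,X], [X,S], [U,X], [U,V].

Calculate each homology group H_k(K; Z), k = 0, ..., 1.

K has 9 vertices, 12 edges.
rank ∂_0 = 0, rank ∂_1 = 8 ⇒ b_0 = 9 − 0 − 8 = 1; all invariant factors of ∂_1 are 1 so no torsion. So H_0 = Z.
rank ∂_1 = 8, rank ∂_2 = 0 ⇒ b_1 = 12 − 8 − 0 = 4. So H_1 = Z^4.

H_0 ≅ Z,  H_1 ≅ Z^4.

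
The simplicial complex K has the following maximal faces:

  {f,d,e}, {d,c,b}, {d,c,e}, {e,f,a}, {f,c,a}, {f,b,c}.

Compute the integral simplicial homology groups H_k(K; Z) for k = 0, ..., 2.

K has 6 vertices, 12 edges, 6 triangles.
rank ∂_0 = 0, rank ∂_1 = 5 ⇒ b_0 = 6 − 0 − 5 = 1; all invariant factors of ∂_1 are 1 so no torsion. So H_0 ≅ Z.
rank ∂_1 = 5, rank ∂_2 = 6 ⇒ b_1 = 12 − 5 − 6 = 1; all invariant factors of ∂_2 are 1 so no torsion. So H_1 ≅ Z.
rank ∂_2 = 6, rank ∂_3 = 0 ⇒ b_2 = 6 − 6 − 0 = 0. So H_2 ≅ 0.

H_0 ≅ Z,  H_1 ≅ Z,  H_2 = 0.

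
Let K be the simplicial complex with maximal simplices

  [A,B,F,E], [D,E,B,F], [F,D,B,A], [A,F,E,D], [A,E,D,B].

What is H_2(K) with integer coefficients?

Take the total order A < B < D < E < F on the vertex set. Then K (dimension 3) consists of the simplices:

  0-simplices (5): A, B, D, E, F
  1-simplices (10): AB, AD, AE, AF, BD, BE, BF, DE, DF, EF
  2-simplices (10): ABD, ABE, ABF, ADE, ADF, AEF, BDE, BDF, BEF, DEF
  3-simplices (5): ABDE, ABDF, ABEF, ADEF, BDEF

so the chain groups are C_0 ≅ Z^5, C_1 ≅ Z^10, C_2 ≅ Z^10, C_3 ≅ Z^5.

The boundary map ∂_1: C_1 → C_0 sends each edge [p,q] (with p < q) to q − p.
The resulting 5×10 matrix has rank 4, and its Smith normal form has invariant factors (1,1,1,1).

∂_2: C_2 → C_1 acts by ∂[p,q,r] = [q,r] − [p,r] + [p,q]. For instance
  ∂AEF = EF − AF + AE,
  ∂BDE = DE − BE + BD.
As a 10×10 matrix over Z this has rank 6, with invariant factors (1,1,1,1,1,1).

The boundary map ∂_3: C_3 → C_2 sends each 3-simplex σ to the alternating sum Σ_i (−1)^i (σ with its i-th vertex removed). For instance
  ∂ABDF = BDF − ADF + ABF − ABD,
  ∂ADEF = DEF − AEF + ADF − ADE.
The 10×5 boundary matrix has rank 4 and Smith normal form diag(1,1,1,1).

From H_k ≅ ker(∂_k) / im(∂_{k+1}) we obtain:

  H_2: rank ker ∂_2 − rank ∂_3 = (10 − 6) − 4 = 0, and the invariant factors of ∂_3 are all 1, so H_2 ≅ 0.

H_2 = 0.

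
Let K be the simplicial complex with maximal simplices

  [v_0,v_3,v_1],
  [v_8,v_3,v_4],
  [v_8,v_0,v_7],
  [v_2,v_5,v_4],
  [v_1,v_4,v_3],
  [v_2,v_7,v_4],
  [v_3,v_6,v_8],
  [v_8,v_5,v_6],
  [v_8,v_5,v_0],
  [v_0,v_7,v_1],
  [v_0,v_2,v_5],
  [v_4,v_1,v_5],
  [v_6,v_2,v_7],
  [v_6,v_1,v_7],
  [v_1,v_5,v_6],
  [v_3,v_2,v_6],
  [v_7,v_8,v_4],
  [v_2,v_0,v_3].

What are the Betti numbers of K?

Fix the vertex order v_0 < v_1 < v_2 < v_3 < v_4 < v_5 < v_6 < v_7 < v_8 and write every simplex with vertices in increasing order. Then dim K = 2 and the simplices of K are:

  0-simplices (9): [v_0], [v_1], [v_2], [v_3], [v_4], [v_5], [v_6], [v_7], [v_8]
  1-simplices (27): (27 of them)
  2-simplices (18): (18 of them)

so the chain groups are C_0 ≅ Z^9, C_1 ≅ Z^27, C_2 ≅ Z^18.

The boundary map ∂_1: C_1 → C_0 is given by ∂[p,q] = [q] − [p]. For instance
  ∂[v_5,v_8] = [v_8] − [v_5].
This gives a 9×27 integer matrix of rank 8; reducing to Smith normal form yields diagonal entries (1,1,1,1,1,1,1,1).

The boundary map ∂_2: C_2 → C_1 maps a triangle to the signed sum of its edges. For instance
  ∂[v_0,v_5,v_8] = [v_5,v_8] − [v_0,v_8] + [v_0,v_5],
  ∂[v_1,v_6,v_7] = [v_6,v_7] − [v_1,v_7] + [v_1,v_6].
This gives a 27×18 integer matrix of rank 17; reducing to Smith normal form yields diagonal entries (1,1,1,1,1,1,1,1,1,1,1,1,1,1,1,1,1).

From H_k ≅ ker(∂_k) / im(∂_{k+1}) we obtain:

  H_0: rank C_0 − rank ∂_1 = 9 − 8 = 1, and the invariant factors of ∂_1 are all 1, so H_0 ≅ Z.
  H_1: rank ker ∂_1 − rank ∂_2 = (27 − 8) − 17 = 2, and the invariant factors of ∂_2 are all 1, so H_1 ≅ Z^2.
  H_2: rank ker ∂_2 − rank ∂_3 = (18 − 17) − 0 = 1, and there is no ∂_3, so H_2 ≅ Z.

As a check, the Euler characteristic is 9 − 27 + 18 = 0, which agrees with 1 − 2 + 1 = 0.
(K is a triangulation of the torus T^2.)

Hence the Betti numbers are b_0 = 1, b_1 = 2, b_2 = 1.

b_0 = 1, b_1 = 2, b_2 = 1.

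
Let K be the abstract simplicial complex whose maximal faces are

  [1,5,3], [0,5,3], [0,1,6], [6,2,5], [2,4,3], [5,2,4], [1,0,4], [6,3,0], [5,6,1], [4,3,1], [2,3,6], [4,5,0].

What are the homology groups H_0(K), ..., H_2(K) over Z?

H_0 ≅ Z,  H_1 ≅ Z/2,  H_2 = 0.

Take the total order 0 < 1 < 2 < 3 < 4 < 5 < 6 on the vertex set. Then K (dimension 2) consists of the simplices:

  0-simplices (7): [0], [1], [2], [3], [4], [5], [6]
  1-simplices (18): [0,1], [0,3], [0,4], [0,5], [0,6], [1,3], [1,4], [1,5], [1,6], [2,3], [2,4], [2,5], [2,6], [3,4], [3,5], [3,6], [4,5], [5,6]
  2-simplices (12): [0,1,4], [0,1,6], [0,3,5], [0,3,6], [0,4,5], [1,3,4], [1,3,5], [1,5,6], [2,3,4], [2,3,6], [2,4,5], [2,5,6]

Hence C_0 ≅ Z^7, C_1 ≅ Z^18, C_2 ≅ Z^12.

∂_1: C_1 → C_0 is given by ∂[p,q] = [q] − [p]. For instance
  ∂[1,6] = [6] − [1].
The resulting 7×18 matrix has rank 6, and its Smith normal form has invariant factors (1,1,1,1,1,1).

The boundary map ∂_2: C_2 → C_1 sends each 2-simplex [p,q,r] to [q,r] − [p,r] + [p,q]. For instance
  ∂[0,3,5] = [3,5] − [0,5] + [0,3],
  ∂[1,3,5] = [3,5] − [1,5] + [1,3].
As a 18×12 matrix over Z this has rank 12, with invariant factors (1,1,1,1,1,1,1,1,1,1,1,2).

Computing H_k = (kernel of ∂_k) / (image of ∂_{k+1}):

  H_0: rank C_0 − rank ∂_1 = 7 − 6 = 1, and the invariant factors of ∂_1 are all 1, so H_0 ≅ Z.
  H_1: rank ker ∂_1 − rank ∂_2 = (18 − 6) − 12 = 0, and ∂_2 has invariant factor 2 > 1, so H_1 ≅ Z/2.
  H_2: rank ker ∂_2 − rank ∂_3 = (12 − 12) − 0 = 0, and there is no ∂_3, so H_2 ≅ 0.

As a check, the Euler characteristic is 7 − 18 + 12 = 1, which agrees with 1 − 0 + 0 = 1.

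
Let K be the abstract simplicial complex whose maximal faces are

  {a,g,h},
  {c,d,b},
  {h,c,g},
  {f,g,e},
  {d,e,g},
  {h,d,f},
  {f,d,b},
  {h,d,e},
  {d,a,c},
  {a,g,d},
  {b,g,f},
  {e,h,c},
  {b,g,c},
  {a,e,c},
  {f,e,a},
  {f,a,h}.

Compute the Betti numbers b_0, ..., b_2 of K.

b_0 = 1, b_1 = 2, b_2 = 1.

K has 8 vertices, 24 edges, 16 triangles.
rank ∂_0 = 0, rank ∂_1 = 7 ⇒ b_0 = 8 − 0 − 7 = 1; all invariant factors of ∂_1 are 1 so no torsion. So H_0 = Z.
rank ∂_1 = 7, rank ∂_2 = 15 ⇒ b_1 = 24 − 7 − 15 = 2; all invariant factors of ∂_2 are 1 so no torsion. So H_1 = Z^2.
rank ∂_2 = 15, rank ∂_3 = 0 ⇒ b_2 = 16 − 15 − 0 = 1. So H_2 = Z.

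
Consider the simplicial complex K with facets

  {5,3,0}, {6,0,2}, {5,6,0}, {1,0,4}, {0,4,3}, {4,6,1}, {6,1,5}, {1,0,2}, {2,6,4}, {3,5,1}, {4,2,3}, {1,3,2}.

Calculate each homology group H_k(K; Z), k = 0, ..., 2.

H_0 = Z,  H_1 = Z/2,  H_2 = 0.

Take the total order 0 < 1 < 2 < 3 < 4 < 5 < 6 on the vertex set. Then K (dimension 2) consists of the simplices:

  0-simplices (7): [0], [1], [2], [3], [4], [5], [6]
  1-simplices (18): [0,1], [0,2], [0,3], [0,4], [0,5], [0,6], [1,2], [1,3], [1,4], [1,5], [1,6], [2,3], [2,4], [2,6], [3,4], [3,5], [4,6], [5,6]
  2-simplices (12): [0,1,2], [0,1,4], [0,2,6], [0,3,4], [0,3,5], [0,5,6], [1,2,3], [1,3,5], [1,4,6], [1,5,6], [2,3,4], [2,4,6]

giving chain groups C_0 ≅ Z^7, C_1 ≅ Z^18, C_2 ≅ Z^12.

∂_1: C_1 → C_0 is given by ∂[p,q] = [q] − [p].
The 7×18 boundary matrix has rank 6 and Smith normal form diag(1,1,1,1,1,1).

The boundary map ∂_2: C_2 → C_1 acts by ∂[p,q,r] = [q,r] − [p,r] + [p,q]. For instance
  ∂[1,2,3] = [2,3] − [1,3] + [1,2],
  ∂[2,4,6] = [4,6] − [2,6] + [2,4].
As a 18×12 matrix over Z this has rank 12, with invariant factors (1,1,1,1,1,1,1,1,1,1,1,2).

From H_k ≅ ker(∂_k) / im(∂_{k+1}) we obtain:

  H_0: rank C_0 − rank ∂_1 = 7 − 6 = 1, and the invariant factors of ∂_1 are all 1, so H_0 ≅ Z.
  H_1: rank ker ∂_1 − rank ∂_2 = (18 − 6) − 12 = 0, and ∂_2 has invariant factor 2 > 1, so H_1 ≅ Z/2.
  H_2: rank ker ∂_2 − rank ∂_3 = (12 − 12) − 0 = 0, and there is no ∂_3, so H_2 ≅ 0.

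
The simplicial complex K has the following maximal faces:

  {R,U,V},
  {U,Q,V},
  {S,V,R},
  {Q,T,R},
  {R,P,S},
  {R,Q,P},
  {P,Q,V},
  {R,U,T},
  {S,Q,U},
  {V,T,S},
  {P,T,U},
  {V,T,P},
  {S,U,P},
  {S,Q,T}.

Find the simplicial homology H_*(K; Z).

Fix the vertex order P < Q < R < S < T < U < V and write every simplex with vertices in increasing order. Then dim K = 2 and the simplices of K are:

  0-simplices (7): P, Q, R, S, T, U, V
  1-simplices (21): PQ, PR, PS, PT, PU, PV, QR, QS, QT, QU, QV, RS, RT, RU, RV, ST, SU, SV, TU, TV, UV
  2-simplices (14): PQR, PQV, PRS, PSU, PTU, PTV, QRT, QST, QSU, QUV, RSV, RTU, RUV, STV

so the chain groups are C_0 ≅ Z^7, C_1 ≅ Z^21, C_2 ≅ Z^14.

Boundary ∂_1: C_1 → C_0 is given by ∂[p,q] = [q] − [p].
As a 7×21 matrix over Z this has rank 6, with invariant factors (1,1,1,1,1,1).

The boundary map ∂_2: C_2 → C_1 maps a triangle to the signed sum of its edges. For instance
  ∂QSU = SU − QU + QS,
  ∂PSU = SU − PU + PS.
The resulting 21×14 matrix has rank 13, and its Smith normal form has invariant factors (1,1,1,1,1,1,1,1,1,1,1,1,1).

Reading off H_k = ker ∂_k / im ∂_{k+1}:

  H_0: rank C_0 − rank ∂_1 = 7 − 6 = 1, and the invariant factors of ∂_1 are all 1, so H_0 ≅ Z.
  H_1: rank ker ∂_1 − rank ∂_2 = (21 − 6) − 13 = 2, and the invariant factors of ∂_2 are all 1, so H_1 ≅ Z^2.
  H_2: rank ker ∂_2 − rank ∂_3 = (14 − 13) − 0 = 1, and there is no ∂_3, so H_2 ≅ Z.

As a check, the Euler characteristic is 7 − 21 + 14 = 0, which agrees with 1 − 2 + 1 = 0.
(K is a triangulation of the torus T^2.)

H_0 ≅ Z,  H_1 ≅ Z^2,  H_2 ≅ Z.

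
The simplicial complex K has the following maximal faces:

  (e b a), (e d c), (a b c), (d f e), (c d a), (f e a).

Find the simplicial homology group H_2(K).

We work with the vertex ordering a < b < c < d < e < f. The simplices of K, each written with vertices in increasing order, are:

  0-simplices (6): a, b, c, d, e, f
  1-simplices (12): ab, ac, ad, ae, af, bc, be, cd, ce, de, df, ef
  2-simplices (6): abc, abe, acd, aef, cde, def

so the chain groups are C_0 ≅ Z^6, C_1 ≅ Z^12, C_2 ≅ Z^6.

The boundary map ∂_1: C_1 → C_0 maps an edge to its endpoints' difference, ∂[p,q] = q − p.
The resulting 6×12 matrix has rank 5, and its Smith normal form has invariant factors (1,1,1,1,1).

∂_2: C_2 → C_1 sends each 2-simplex [p,q,r] to [q,r] − [p,r] + [p,q]. For instance
  ∂def = ef − df + de,
  ∂abe = be − ae + ab.
This gives a 12×6 integer matrix of rank 6; reducing to Smith normal form yields diagonal entries (1,1,1,1,1,1).

Computing H_k = (kernel of ∂_k) / (image of ∂_{k+1}):

  H_2: rank ker ∂_2 − rank ∂_3 = (6 − 6) − 0 = 0, and there is no ∂_3, so H_2 ≅ 0.

(K is a triangulation of the cylinder S^1 x I.)

H_2 = 0.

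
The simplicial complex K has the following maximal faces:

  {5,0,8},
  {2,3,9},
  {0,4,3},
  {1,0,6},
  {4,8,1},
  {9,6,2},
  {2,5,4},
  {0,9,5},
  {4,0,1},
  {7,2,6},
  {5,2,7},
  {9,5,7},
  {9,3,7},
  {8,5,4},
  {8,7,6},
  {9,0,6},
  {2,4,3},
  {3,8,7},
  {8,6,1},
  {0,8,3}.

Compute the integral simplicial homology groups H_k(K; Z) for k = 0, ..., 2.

K has 10 vertices, 30 edges, 20 triangles.
rank ∂_0 = 0, rank ∂_1 = 9 ⇒ b_0 = 10 − 0 − 9 = 1; all invariant factors of ∂_1 are 1 so no torsion. So H_0 ≅ Z.
rank ∂_1 = 9, rank ∂_2 = 20 ⇒ b_1 = 30 − 9 − 20 = 1; ∂_2 has invariant factor(s) [2] giving torsion. So H_1 ≅ Z ⊕ Z/2.
rank ∂_2 = 20, rank ∂_3 = 0 ⇒ b_2 = 20 − 20 − 0 = 0. So H_2 ≅ 0.

H_0 ≅ Z,  H_1 ≅ Z ⊕ Z/2,  H_2 = 0.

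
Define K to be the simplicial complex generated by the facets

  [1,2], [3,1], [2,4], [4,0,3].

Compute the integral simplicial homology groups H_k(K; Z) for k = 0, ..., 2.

Fix the vertex order 0 < 1 < 2 < 3 < 4 and write every simplex with vertices in increasing order. Then dim K = 2 and the simplices of K are:

  0-simplices (5): [0], [1], [2], [3], [4]
  1-simplices (6): [0,3], [0,4], [1,2], [1,3], [2,4], [3,4]
  2-simplices (1): [0,3,4]

giving chain groups C_0 ≅ Z^5, C_1 ≅ Z^6, C_2 ≅ Z^1.

Boundary ∂_1: C_1 → C_0 sends each edge [p,q] (with p < q) to q − p. For instance
  ∂[3,4] = [4] − [3].
The 5×6 boundary matrix has rank 4 and Smith normal form diag(1,1,1,1).

Boundary ∂_2: C_2 → C_1 acts by ∂[p,q,r] = [q,r] − [p,r] + [p,q]. For instance
  ∂[0,3,4] = [3,4] − [0,4] + [0,3].
The 6×1 boundary matrix has rank 1 and Smith normal form diag(1).

Computing H_k = (kernel of ∂_k) / (image of ∂_{k+1}):

  H_0: rank C_0 − rank ∂_1 = 5 − 4 = 1, and the invariant factors of ∂_1 are all 1, so H_0 = Z.
  H_1: rank ker ∂_1 − rank ∂_2 = (6 − 4) − 1 = 1, and the invariant factors of ∂_2 are all 1, so H_1 = Z.
  H_2: rank ker ∂_2 − rank ∂_3 = (1 − 1) − 0 = 0, and there is no ∂_3, so H_2 = 0.

H_0 ≅ Z,  H_1 ≅ Z,  H_2 = 0.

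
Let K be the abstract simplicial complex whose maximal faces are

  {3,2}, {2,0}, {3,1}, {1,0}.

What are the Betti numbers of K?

Order the vertices as 0 < 1 < 2 < 3. Listing each simplex with vertices in this order, K has dimension 1 with simplices:

  0-simplices (4): [0], [1], [2], [3]
  1-simplices (4): [0,1], [0,2], [1,3], [2,3]

Hence C_0 ≅ Z^4, C_1 ≅ Z^4.

The boundary map ∂_1: C_1 → C_0 maps an edge to its endpoints' difference, ∂[p,q] = q − p. For instance
  ∂[2,3] = [3] − [2].
The 4×4 boundary matrix has rank 3 and Smith normal form diag(1,1,1).

Now H_k = ker ∂_k / im ∂_{k+1}, so:

  H_0: rank C_0 − rank ∂_1 = 4 − 3 = 1, and the invariant factors of ∂_1 are all 1, so H_0 ≅ Z.
  H_1: rank ker ∂_1 − rank ∂_2 = (4 − 3) − 0 = 1, and there is no ∂_2, so H_1 ≅ Z.

(K is a triangulation of the circle S^1.)

Hence the Betti numbers are b_0 = 1, b_1 = 1.

b_0 = 1, b_1 = 1.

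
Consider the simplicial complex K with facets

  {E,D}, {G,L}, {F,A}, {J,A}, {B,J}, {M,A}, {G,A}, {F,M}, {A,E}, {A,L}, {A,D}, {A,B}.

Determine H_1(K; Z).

Order the vertices as A < B < D < E < F < G < J < L < M. Listing each simplex with vertices in this order, K has dimension 1 with simplices:

  0-simplices (9): A, B, D, E, F, G, J, L, M
  1-simplices (12): AB, AD, AE, AF, AG, AJ, AL, AM, BJ, DE, FM, GL

so the chain groups are C_0 ≅ Z^9, C_1 ≅ Z^12.

Boundary ∂_1: C_1 → C_0 sends each edge [p,q] (with p < q) to q − p.
The 9×12 boundary matrix has rank 8 and Smith normal form diag(1,1,1,1,1,1,1,1).

Computing H_k = (kernel of ∂_k) / (image of ∂_{k+1}):

  H_1: rank ker ∂_1 − rank ∂_2 = (12 − 8) − 0 = 4, and there is no ∂_2, so H_1 = Z^4.

H_1 = Z^4.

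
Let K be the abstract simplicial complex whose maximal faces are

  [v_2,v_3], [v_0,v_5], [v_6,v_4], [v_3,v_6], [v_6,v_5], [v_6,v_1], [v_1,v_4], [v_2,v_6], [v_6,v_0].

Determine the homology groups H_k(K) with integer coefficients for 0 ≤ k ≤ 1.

Take the total order v_0 < v_1 < v_2 < v_3 < v_4 < v_5 < v_6 on the vertex set. Then K (dimension 1) consists of the simplices:

  0-simplices (7): [v_0], [v_1], [v_2], [v_3], [v_4], [v_5], [v_6]
  1-simplices (9): [v_0,v_5], [v_0,v_6], [v_1,v_4], [v_1,v_6], [v_2,v_3], [v_2,v_6], [v_3,v_6], [v_4,v_6], [v_5,v_6]

Hence C_0 ≅ Z^7, C_1 ≅ Z^9.

The boundary map ∂_1: C_1 → C_0 sends each edge [p,q] (with p < q) to q − p. For instance
  ∂[v_2,v_6] = [v_6] − [v_2].
The 7×9 boundary matrix has rank 6 and Smith normal form diag(1,1,1,1,1,1).

Computing H_k = (kernel of ∂_k) / (image of ∂_{k+1}):

  H_0: rank C_0 − rank ∂_1 = 7 − 6 = 1, and the invariant factors of ∂_1 are all 1, so H_0 = Z.
  H_1: rank ker ∂_1 − rank ∂_2 = (9 − 6) − 0 = 3, and there is no ∂_2, so H_1 = Z^3.

(K is a triangulation of a wedge of 3 circles.)

H_0 ≅ Z,  H_1 ≅ Z^3.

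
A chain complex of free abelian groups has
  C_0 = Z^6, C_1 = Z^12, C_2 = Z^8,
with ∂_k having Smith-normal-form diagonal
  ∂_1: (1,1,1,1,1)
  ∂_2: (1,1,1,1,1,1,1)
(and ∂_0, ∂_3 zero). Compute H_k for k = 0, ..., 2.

H_0: b_0 = 6 − 0 − 5 = 1; torsion from ∂_1 factors > 1: none. So H_0 = Z.
H_1: b_1 = 12 − 5 − 7 = 0; torsion from ∂_2 factors > 1: none. So H_1 = 0.
H_2: b_2 = 8 − 7 − 0 = 1; torsion from ∂_3 factors > 1: none. So H_2 = Z.

H_0 = Z,  H_1 = 0,  H_2 = Z.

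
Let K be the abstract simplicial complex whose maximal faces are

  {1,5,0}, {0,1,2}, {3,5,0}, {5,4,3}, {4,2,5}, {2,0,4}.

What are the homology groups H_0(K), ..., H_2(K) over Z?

K has 6 vertices, 12 edges, 6 triangles.
rank ∂_0 = 0, rank ∂_1 = 5 ⇒ b_0 = 6 − 0 − 5 = 1; all invariant factors of ∂_1 are 1 so no torsion. So H_0 = Z.
rank ∂_1 = 5, rank ∂_2 = 6 ⇒ b_1 = 12 − 5 − 6 = 1; all invariant factors of ∂_2 are 1 so no torsion. So H_1 = Z.
rank ∂_2 = 6, rank ∂_3 = 0 ⇒ b_2 = 6 − 6 − 0 = 0. So H_2 = 0.

H_0 ≅ Z,  H_1 ≅ Z,  H_2 = 0.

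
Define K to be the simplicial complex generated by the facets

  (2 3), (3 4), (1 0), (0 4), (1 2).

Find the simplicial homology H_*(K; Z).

H_0 ≅ Z,  H_1 ≅ Z.

Order the vertices as 0 < 1 < 2 < 3 < 4. Listing each simplex with vertices in this order, K has dimension 1 with simplices:

  0-simplices (5): [0], [1], [2], [3], [4]
  1-simplices (5): [0,1], [0,4], [1,2], [2,3], [3,4]

giving chain groups C_0 ≅ Z^5, C_1 ≅ Z^5.

∂_1: C_1 → C_0 is given by ∂[p,q] = [q] − [p]. For instance
  ∂[1,2] = [2] − [1].
The 5×5 boundary matrix has rank 4 and Smith normal form diag(1,1,1,1).

Now H_k = ker ∂_k / im ∂_{k+1}, so:

  H_0: rank C_0 − rank ∂_1 = 5 − 4 = 1, and the invariant factors of ∂_1 are all 1, so H_0 ≅ Z.
  H_1: rank ker ∂_1 − rank ∂_2 = (5 − 4) − 0 = 1, and there is no ∂_2, so H_1 ≅ Z.

As a check, the Euler characteristic is 5 − 5 = 0, which agrees with 1 − 1 = 0.
(K is a triangulation of the circle S^1.)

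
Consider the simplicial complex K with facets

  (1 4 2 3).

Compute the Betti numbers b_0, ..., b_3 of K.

b_0 = 1, b_1 = 0, b_2 = 0, b_3 = 0.

Fix the vertex order 1 < 2 < 3 < 4 and write every simplex with vertices in increasing order. Then dim K = 3 and the simplices of K are:

  0-simplices (4): [1], [2], [3], [4]
  1-simplices (6): [1,2], [1,3], [1,4], [2,3], [2,4], [3,4]
  2-simplices (4): [1,2,3], [1,2,4], [1,3,4], [2,3,4]
  3-simplices (1): [1,2,3,4]

so the chain groups are C_0 ≅ Z^4, C_1 ≅ Z^6, C_2 ≅ Z^4, C_3 ≅ Z^1.

∂_1: C_1 → C_0 maps an edge to its endpoints' difference, ∂[p,q] = q − p. For instance
  ∂[3,4] = [4] − [3].
This gives a 4×6 integer matrix of rank 3; reducing to Smith normal form yields diagonal entries (1,1,1).

∂_2: C_2 → C_1 acts by ∂[p,q,r] = [q,r] − [p,r] + [p,q]. For instance
  ∂[1,2,4] = [2,4] − [1,4] + [1,2],
  ∂[1,3,4] = [3,4] − [1,4] + [1,3].
The 6×4 boundary matrix has rank 3 and Smith normal form diag(1,1,1).

∂_3: C_3 → C_2 sends each 3-simplex σ to the alternating sum Σ_i (−1)^i (σ with its i-th vertex removed). For instance
  ∂[1,2,3,4] = [2,3,4] − [1,3,4] + [1,2,4] − [1,2,3].
As a 4×1 matrix over Z this has rank 1, with invariant factors (1).

From H_k ≅ ker(∂_k) / im(∂_{k+1}) we obtain:

  H_0: rank C_0 − rank ∂_1 = 4 − 3 = 1, and the invariant factors of ∂_1 are all 1, so H_0 = Z.
  H_1: rank ker ∂_1 − rank ∂_2 = (6 − 3) − 3 = 0, and the invariant factors of ∂_2 are all 1, so H_1 = 0.
  H_2: rank ker ∂_2 − rank ∂_3 = (4 − 3) − 1 = 0, and the invariant factors of ∂_3 are all 1, so H_2 = 0.
  H_3: rank ker ∂_3 − rank ∂_4 = (1 − 1) − 0 = 0, and there is no ∂_4, so H_3 = 0.

Hence the Betti numbers are b_0 = 1, b_1 = 0, b_2 = 0, b_3 = 0.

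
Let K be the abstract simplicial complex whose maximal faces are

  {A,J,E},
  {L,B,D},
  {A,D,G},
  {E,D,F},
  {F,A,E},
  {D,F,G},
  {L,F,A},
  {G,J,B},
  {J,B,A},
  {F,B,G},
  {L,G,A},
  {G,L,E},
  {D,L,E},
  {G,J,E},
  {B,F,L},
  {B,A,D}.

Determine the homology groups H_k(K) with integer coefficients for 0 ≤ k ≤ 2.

We work with the vertex ordering A < B < D < E < F < G < J < L. The simplices of K, each written with vertices in increasing order, are:

  0-simplices (8): A, B, D, E, F, G, J, L
  1-simplices (24): AB, AD, AE, AF, AG, AJ, AL, BD, BF, BG, BJ, BL, DE, DF, DG, DL, EF, EG, EJ, EL, FG, FL, GJ, GL
  2-simplices (16): ABD, ABJ, ADG, AEF, AEJ, AFL, AGL, BDL, BFG, BFL, BGJ, DEF, DEL, DFG, EGJ, EGL

Hence C_0 ≅ Z^8, C_1 ≅ Z^24, C_2 ≅ Z^16.

The boundary map ∂_1: C_1 → C_0 is given by ∂[p,q] = [q] − [p].
This gives a 8×24 integer matrix of rank 7; reducing to Smith normal form yields diagonal entries (1,1,1,1,1,1,1).

Boundary ∂_2: C_2 → C_1 acts by ∂[p,q,r] = [q,r] − [p,r] + [p,q]. For instance
  ∂AFL = FL − AL + AF,
  ∂EGJ = GJ − EJ + EG.
The 24×16 boundary matrix has rank 15 and Smith normal form diag(1,1,1,1,1,1,1,1,1,1,1,1,1,1,1).

Now H_k = ker ∂_k / im ∂_{k+1}, so:

  H_0: rank C_0 − rank ∂_1 = 8 − 7 = 1, and the invariant factors of ∂_1 are all 1, so H_0 ≅ Z.
  H_1: rank ker ∂_1 − rank ∂_2 = (24 − 7) − 15 = 2, and the invariant factors of ∂_2 are all 1, so H_1 ≅ Z^2.
  H_2: rank ker ∂_2 − rank ∂_3 = (16 − 15) − 0 = 1, and there is no ∂_3, so H_2 ≅ Z.

As a check, the Euler characteristic is 8 − 24 + 16 = 0, which agrees with 1 − 2 + 1 = 0.

H_0 = Z,  H_1 = Z^2,  H_2 = Z.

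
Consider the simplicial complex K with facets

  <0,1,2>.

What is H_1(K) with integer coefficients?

Take the total order 0 < 1 < 2 on the vertex set. Then K (dimension 2) consists of the simplices:

  0-simplices (3): [0], [1], [2]
  1-simplices (3): [0,1], [0,2], [1,2]
  2-simplices (1): [0,1,2]

so the chain groups are C_0 ≅ Z^3, C_1 ≅ Z^3, C_2 ≅ Z^1.

∂_1: C_1 → C_0 is given by ∂[p,q] = [q] − [p]. For instance
  ∂[1,2] = [2] − [1].
This gives a 3×3 integer matrix of rank 2; reducing to Smith normal form yields diagonal entries (1,1).

The boundary map ∂_2: C_2 → C_1 maps a triangle to the signed sum of its edges. For instance
  ∂[0,1,2] = [1,2] − [0,2] + [0,1].
The resulting 3×1 matrix has rank 1, and its Smith normal form has invariant factors (1).

From H_k ≅ ker(∂_k) / im(∂_{k+1}) we obtain:

  H_1: rank ker ∂_1 − rank ∂_2 = (3 − 2) − 1 = 0, and the invariant factors of ∂_2 are all 1, so H_1 ≅ 0.

H_1 ≅ 0.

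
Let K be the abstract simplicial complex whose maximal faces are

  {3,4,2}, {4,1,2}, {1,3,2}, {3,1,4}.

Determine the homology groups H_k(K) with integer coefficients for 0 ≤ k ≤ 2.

H_0 = Z,  H_1 = 0,  H_2 = Z.

Take the total order 1 < 2 < 3 < 4 on the vertex set. Then K (dimension 2) consists of the simplices:

  0-simplices (4): [1], [2], [3], [4]
  1-simplices (6): [1,2], [1,3], [1,4], [2,3], [2,4], [3,4]
  2-simplices (4): [1,2,3], [1,2,4], [1,3,4], [2,3,4]

Hence C_0 ≅ Z^4, C_1 ≅ Z^6, C_2 ≅ Z^4.

∂_1: C_1 → C_0 is given by ∂[p,q] = [q] − [p]. For instance
  ∂[1,2] = [2] − [1].
This gives a 4×6 integer matrix of rank 3; reducing to Smith normal form yields diagonal entries (1,1,1).

The boundary map ∂_2: C_2 → C_1 acts by ∂[p,q,r] = [q,r] − [p,r] + [p,q]. For instance
  ∂[1,2,4] = [2,4] − [1,4] + [1,2],
  ∂[1,2,3] = [2,3] − [1,3] + [1,2].
The resulting 6×4 matrix has rank 3, and its Smith normal form has invariant factors (1,1,1).

Now H_k = ker ∂_k / im ∂_{k+1}, so:

  H_0: rank C_0 − rank ∂_1 = 4 − 3 = 1, and the invariant factors of ∂_1 are all 1, so H_0 = Z.
  H_1: rank ker ∂_1 − rank ∂_2 = (6 − 3) − 3 = 0, and the invariant factors of ∂_2 are all 1, so H_1 = 0.
  H_2: rank ker ∂_2 − rank ∂_3 = (4 − 3) − 0 = 1, and there is no ∂_3, so H_2 = Z.

As a check, the Euler characteristic is 4 − 6 + 4 = 2, which agrees with 1 − 0 + 1 = 2.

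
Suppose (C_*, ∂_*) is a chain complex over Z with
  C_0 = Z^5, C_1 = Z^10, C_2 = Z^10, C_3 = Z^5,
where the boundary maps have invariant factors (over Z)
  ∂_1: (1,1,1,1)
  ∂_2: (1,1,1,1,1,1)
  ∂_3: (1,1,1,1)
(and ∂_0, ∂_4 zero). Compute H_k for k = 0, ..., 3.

H_0 = Z,  H_1 = 0,  H_2 = 0,  H_3 = Z.

H_0: b_0 = 5 − 0 − 4 = 1; torsion from ∂_1 factors > 1: none. So H_0 = Z.
H_1: b_1 = 10 − 4 − 6 = 0; torsion from ∂_2 factors > 1: none. So H_1 = 0.
H_2: b_2 = 10 − 6 − 4 = 0; torsion from ∂_3 factors > 1: none. So H_2 = 0.
H_3: b_3 = 5 − 4 − 0 = 1; torsion from ∂_4 factors > 1: none. So H_3 = Z.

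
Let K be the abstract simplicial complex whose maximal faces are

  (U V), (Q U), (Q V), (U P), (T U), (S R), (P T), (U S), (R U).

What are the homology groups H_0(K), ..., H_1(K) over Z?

Fix the vertex order P < Q < R < S < T < U < V and write every simplex with vertices in increasing order. Then dim K = 1 and the simplices of K are:

  0-simplices (7): P, Q, R, S, T, U, V
  1-simplices (9): PT, PU, QU, QV, RS, RU, SU, TU, UV

so the chain groups are C_0 ≅ Z^7, C_1 ≅ Z^9.

The boundary map ∂_1: C_1 → C_0 is given by ∂[p,q] = [q] − [p]. For instance
  ∂PU = U − P.
The 7×9 boundary matrix has rank 6 and Smith normal form diag(1,1,1,1,1,1).

Reading off H_k = ker ∂_k / im ∂_{k+1}:

  H_0: rank C_0 − rank ∂_1 = 7 − 6 = 1, and the invariant factors of ∂_1 are all 1, so H_0 ≅ Z.
  H_1: rank ker ∂_1 − rank ∂_2 = (9 − 6) − 0 = 3, and there is no ∂_2, so H_1 ≅ Z^3.

H_0 = Z,  H_1 = Z^3.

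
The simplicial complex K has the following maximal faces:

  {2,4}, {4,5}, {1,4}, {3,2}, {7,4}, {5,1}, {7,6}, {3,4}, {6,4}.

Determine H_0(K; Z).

Fix the vertex order 1 < 2 < 3 < 4 < 5 < 6 < 7 and write every simplex with vertices in increasing order. Then dim K = 1 and the simplices of K are:

  0-simplices (7): [1], [2], [3], [4], [5], [6], [7]
  1-simplices (9): [1,4], [1,5], [2,3], [2,4], [3,4], [4,5], [4,6], [4,7], [6,7]

giving chain groups C_0 ≅ Z^7, C_1 ≅ Z^9.

Boundary ∂_1: C_1 → C_0 sends each edge [p,q] (with p < q) to q − p. For instance
  ∂[1,5] = [5] − [1].
As a 7×9 matrix over Z this has rank 6, with invariant factors (1,1,1,1,1,1).

From H_k ≅ ker(∂_k) / im(∂_{k+1}) we obtain:

  H_0: rank C_0 − rank ∂_1 = 7 − 6 = 1, and the invariant factors of ∂_1 are all 1, so H_0 = Z.

(K is a triangulation of a wedge of 3 circles.)

H_0 = Z.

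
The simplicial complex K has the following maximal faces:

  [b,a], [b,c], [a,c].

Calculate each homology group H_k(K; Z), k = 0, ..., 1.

H_0 = Z,  H_1 = Z.

We work with the vertex ordering a < b < c. The simplices of K, each written with vertices in increasing order, are:

  0-simplices (3): a, b, c
  1-simplices (3): ab, ac, bc

giving chain groups C_0 ≅ Z^3, C_1 ≅ Z^3.

Boundary ∂_1: C_1 → C_0 sends each edge [p,q] (with p < q) to q − p.
This gives a 3×3 integer matrix of rank 2; reducing to Smith normal form yields diagonal entries (1,1).

Now H_k = ker ∂_k / im ∂_{k+1}, so:

  H_0: rank C_0 − rank ∂_1 = 3 − 2 = 1, and the invariant factors of ∂_1 are all 1, so H_0 ≅ Z.
  H_1: rank ker ∂_1 − rank ∂_2 = (3 − 2) − 0 = 1, and there is no ∂_2, so H_1 ≅ Z.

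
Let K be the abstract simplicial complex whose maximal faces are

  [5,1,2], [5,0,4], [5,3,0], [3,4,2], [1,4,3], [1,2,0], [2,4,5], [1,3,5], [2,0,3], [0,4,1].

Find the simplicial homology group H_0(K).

H_0 = Z.

Take the total order 0 < 1 < 2 < 3 < 4 < 5 on the vertex set. Then K (dimension 2) consists of the simplices:

  0-simplices (6): [0], [1], [2], [3], [4], [5]
  1-simplices (15): [0,1], [0,2], [0,3], [0,4], [0,5], [1,2], [1,3], [1,4], [1,5], [2,3], [2,4], [2,5], [3,4], [3,5], [4,5]
  2-simplices (10): [0,1,2], [0,1,4], [0,2,3], [0,3,5], [0,4,5], [1,2,5], [1,3,4], [1,3,5], [2,3,4], [2,4,5]

so the chain groups are C_0 ≅ Z^6, C_1 ≅ Z^15, C_2 ≅ Z^10.

The boundary map ∂_1: C_1 → C_0 is given by ∂[p,q] = [q] − [p]. For instance
  ∂[0,3] = [3] − [0].
The resulting 6×15 matrix has rank 5, and its Smith normal form has invariant factors (1,1,1,1,1).

Boundary ∂_2: C_2 → C_1 acts by ∂[p,q,r] = [q,r] − [p,r] + [p,q]. For instance
  ∂[1,3,4] = [3,4] − [1,4] + [1,3],
  ∂[0,1,4] = [1,4] − [0,4] + [0,1].
The resulting 15×10 matrix has rank 10, and its Smith normal form has invariant factors (1,1,1,1,1,1,1,1,1,2).

Now H_k = ker ∂_k / im ∂_{k+1}, so:

  H_0: rank C_0 − rank ∂_1 = 6 − 5 = 1, and the invariant factors of ∂_1 are all 1, so H_0 ≅ Z.

(K is a triangulation of the real projective plane RP^2.)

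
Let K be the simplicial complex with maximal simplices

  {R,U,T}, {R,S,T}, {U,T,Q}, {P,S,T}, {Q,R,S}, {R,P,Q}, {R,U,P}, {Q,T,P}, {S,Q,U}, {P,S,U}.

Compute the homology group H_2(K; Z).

We work with the vertex ordering P < Q < R < S < T < U. The simplices of K, each written with vertices in increasing order, are:

  0-simplices (6): P, Q, R, S, T, U
  1-simplices (15): PQ, PR, PS, PT, PU, QR, QS, QT, QU, RS, RT, RU, ST, SU, TU
  2-simplices (10): PQR, PQT, PRU, PST, PSU, QRS, QSU, QTU, RST, RTU

Hence C_0 ≅ Z^6, C_1 ≅ Z^15, C_2 ≅ Z^10.

The boundary map ∂_1: C_1 → C_0 is given by ∂[p,q] = [q] − [p]. For instance
  ∂QS = S − Q.
The 6×15 boundary matrix has rank 5 and Smith normal form diag(1,1,1,1,1).

Boundary ∂_2: C_2 → C_1 maps a triangle to the signed sum of its edges. For instance
  ∂QTU = TU − QU + QT,
  ∂PQT = QT − PT + PQ.
The 15×10 boundary matrix has rank 10 and Smith normal form diag(1,1,1,1,1,1,1,1,1,2).

Computing H_k = (kernel of ∂_k) / (image of ∂_{k+1}):

  H_2: rank ker ∂_2 − rank ∂_3 = (10 − 10) − 0 = 0, and there is no ∂_3, so H_2 ≅ 0.

H_2 ≅ 0.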